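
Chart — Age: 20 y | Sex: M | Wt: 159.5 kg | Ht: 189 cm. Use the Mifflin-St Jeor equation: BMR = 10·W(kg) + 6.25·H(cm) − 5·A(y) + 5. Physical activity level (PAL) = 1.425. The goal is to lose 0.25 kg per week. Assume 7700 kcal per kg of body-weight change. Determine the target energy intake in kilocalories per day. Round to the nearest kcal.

Mifflin-St Jeor (male): BMR = 10(159.5) + 6.25(189) − 5(20) + 5 = 1595 + 1181.25 − 100 + 5 = 2681.25 kcal/day.
TEE = 2681.25 × 1.425 = 3820.7813 kcal/day.
Required daily deficit = 0.25 × 7700 ÷ 7 = 275 kcal/day.
Target intake = 3820.7813 − 275 = 3545.7813 kcal/day.

3546 kilocalories per day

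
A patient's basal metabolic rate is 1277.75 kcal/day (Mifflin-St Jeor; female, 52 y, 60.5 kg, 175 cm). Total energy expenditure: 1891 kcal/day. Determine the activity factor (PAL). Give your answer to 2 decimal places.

1.48

Activity factor = TEE ÷ BMR = 1891 ÷ 1277.75 = 1.48.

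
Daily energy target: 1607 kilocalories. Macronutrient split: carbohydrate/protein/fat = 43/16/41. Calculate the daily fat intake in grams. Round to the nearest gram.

Fat energy = 41% × 1607 = 658.87 kcal.
At 9 kcal/g: 658.87 ÷ 9 = 73.2078 g.

73 g/day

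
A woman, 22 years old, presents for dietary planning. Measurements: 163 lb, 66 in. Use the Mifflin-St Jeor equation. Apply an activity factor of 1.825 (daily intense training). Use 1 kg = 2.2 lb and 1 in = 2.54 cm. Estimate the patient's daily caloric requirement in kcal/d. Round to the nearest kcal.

2770 kcal/d

Convert to metric: weight = 163 ÷ 2.2 = 74.0909 kg; height = 66 × 2.54 = 167.64 cm.
Mifflin-St Jeor (female): BMR = 10(74.0909) + 6.25(167.64) − 5(22) − 161 = 740.9091 + 1047.75 − 110 − 161 = 1517.6591 kcal/day.
TEE = BMR × activity factor = 1517.6591 × 1.825 = 2769.7278 kcal/day.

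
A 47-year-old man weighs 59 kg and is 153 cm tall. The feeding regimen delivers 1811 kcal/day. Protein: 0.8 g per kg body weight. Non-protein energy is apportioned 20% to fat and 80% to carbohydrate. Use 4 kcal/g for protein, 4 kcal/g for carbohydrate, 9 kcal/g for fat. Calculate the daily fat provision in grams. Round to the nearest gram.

Protein = 0.8 × 59 = 47.2 g → 47.2 × 4 = 188.8 kcal.
Non-protein calories = 1811 − 188.8 = 1622.2 kcal.
Fat: 20% × 1622.2 = 324.44 kcal; carbohydrate: 1297.76 kcal.
Fat: 324.44 kcal ÷ 9 kcal/g = 36.0489 g.

36 g/day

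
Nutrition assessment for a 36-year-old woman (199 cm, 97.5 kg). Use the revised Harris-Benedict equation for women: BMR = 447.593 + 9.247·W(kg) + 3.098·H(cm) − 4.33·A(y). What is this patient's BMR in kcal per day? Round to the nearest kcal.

1810 kcal per day

Harris-Benedict: BMR = 447.593 + 9.247(97.5) + 3.098(199) − 4.33(36) = 1809.7975 kcal/day.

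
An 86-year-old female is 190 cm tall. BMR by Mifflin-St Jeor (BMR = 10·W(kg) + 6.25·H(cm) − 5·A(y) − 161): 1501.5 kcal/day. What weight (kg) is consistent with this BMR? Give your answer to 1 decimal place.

90.5 kg

1501.5 = 10·W + 6.25(190) − 5(86) − 161
10·W = 1501.5 − 596.5 = 905, so W = 90.5 kg.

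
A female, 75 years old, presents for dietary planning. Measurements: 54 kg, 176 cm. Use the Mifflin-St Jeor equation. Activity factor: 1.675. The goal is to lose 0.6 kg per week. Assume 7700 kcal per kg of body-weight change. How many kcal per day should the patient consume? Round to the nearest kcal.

Mifflin-St Jeor (female): BMR = 10(54) + 6.25(176) − 5(75) − 161 = 540 + 1100 − 375 − 161 = 1104 kcal/day.
TEE = 1104 × 1.675 = 1849.2 kcal/day.
Required daily deficit = 0.6 × 7700 ÷ 7 = 660 kcal/day.
Target intake = 1849.2 − 660 = 1189.2 kcal/day.

1189 kcal per day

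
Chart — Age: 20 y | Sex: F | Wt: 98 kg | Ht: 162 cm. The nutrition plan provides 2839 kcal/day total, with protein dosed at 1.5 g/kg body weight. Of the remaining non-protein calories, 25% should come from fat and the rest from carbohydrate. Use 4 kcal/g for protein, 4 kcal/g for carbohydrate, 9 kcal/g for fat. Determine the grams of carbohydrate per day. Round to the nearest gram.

422 g/day

Protein = 1.5 × 98 = 147 g → 147 × 4 = 588 kcal.
Non-protein calories = 2839 − 588 = 2251 kcal.
Fat: 25% × 2251 = 562.75 kcal; carbohydrate: 1688.25 kcal.
Carbohydrate: 1688.25 kcal ÷ 4 kcal/g = 422.0625 g.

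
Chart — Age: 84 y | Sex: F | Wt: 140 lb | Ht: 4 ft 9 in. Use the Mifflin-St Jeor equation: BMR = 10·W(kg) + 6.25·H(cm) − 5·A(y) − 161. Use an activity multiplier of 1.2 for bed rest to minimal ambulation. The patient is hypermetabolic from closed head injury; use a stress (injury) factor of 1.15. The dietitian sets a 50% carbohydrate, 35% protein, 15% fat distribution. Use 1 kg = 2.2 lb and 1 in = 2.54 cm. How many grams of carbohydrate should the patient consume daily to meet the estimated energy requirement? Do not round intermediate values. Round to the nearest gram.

166 g/day

Convert to metric: weight = 140 ÷ 2.2 = 63.6364 kg; height = (4×12 + 9) × 2.54 = 57 × 2.54 = 144.78 cm.
Mifflin-St Jeor (female): BMR = 10(63.6364) + 6.25(144.78) − 5(84) − 161 = 636.3636 + 904.875 − 420 − 161 = 960.2386 kcal/day.
TEE = 960.2386 × 1.2 = 1152.2864 kcal/day.
With stress factor 1.15: 1152.2864 × 1.15 = 1325.1293 kcal/day.
Carbohydrate energy = 50% × 1325.1293 = 662.5647 kcal.
Carbohydrate = 662.5647 ÷ 4 kcal/g = 165.6412 g.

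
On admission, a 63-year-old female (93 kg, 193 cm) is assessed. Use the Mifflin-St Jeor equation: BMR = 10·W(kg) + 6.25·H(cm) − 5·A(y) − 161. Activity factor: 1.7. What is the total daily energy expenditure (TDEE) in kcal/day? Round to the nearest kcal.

2822 kcal/day

Mifflin-St Jeor (female): BMR = 10(93) + 6.25(193) − 5(63) − 161 = 930 + 1206.25 − 315 − 161 = 1660.25 kcal/day.
TEE = BMR × activity factor = 1660.25 × 1.7 = 2822.425 kcal/day.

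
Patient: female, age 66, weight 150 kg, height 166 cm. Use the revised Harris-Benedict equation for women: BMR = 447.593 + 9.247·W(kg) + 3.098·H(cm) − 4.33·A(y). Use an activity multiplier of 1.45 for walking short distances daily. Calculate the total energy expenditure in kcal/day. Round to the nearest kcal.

2992 kcal/day

Harris-Benedict: BMR = 447.593 + 9.247(150) + 3.098(166) − 4.33(66) = 2063.131 kcal/day.
TEE = BMR × activity factor = 2063.131 × 1.45 = 2991.54 kcal/day.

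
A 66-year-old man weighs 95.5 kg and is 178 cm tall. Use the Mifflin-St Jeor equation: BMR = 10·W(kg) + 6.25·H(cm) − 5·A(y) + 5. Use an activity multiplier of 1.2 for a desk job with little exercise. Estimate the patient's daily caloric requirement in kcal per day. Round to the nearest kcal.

Mifflin-St Jeor (male): BMR = 10(95.5) + 6.25(178) − 5(66) + 5 = 955 + 1112.5 − 330 + 5 = 1742.5 kcal/day.
TEE = BMR × activity factor = 1742.5 × 1.2 = 2091 kcal/day.

2091 kcal per day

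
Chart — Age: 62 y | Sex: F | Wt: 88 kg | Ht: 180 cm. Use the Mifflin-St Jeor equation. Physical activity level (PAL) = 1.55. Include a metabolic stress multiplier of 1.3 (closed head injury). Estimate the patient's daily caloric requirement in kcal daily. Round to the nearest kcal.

3091 kcal daily

Mifflin-St Jeor (female): BMR = 10(88) + 6.25(180) − 5(62) − 161 = 880 + 1125 − 310 − 161 = 1534 kcal/day.
TEE = BMR × activity factor = 1534 × 1.55 = 2377.7 kcal/day.
Apply stress factor: 2377.7 × 1.3 = 3091.01 kcal/day.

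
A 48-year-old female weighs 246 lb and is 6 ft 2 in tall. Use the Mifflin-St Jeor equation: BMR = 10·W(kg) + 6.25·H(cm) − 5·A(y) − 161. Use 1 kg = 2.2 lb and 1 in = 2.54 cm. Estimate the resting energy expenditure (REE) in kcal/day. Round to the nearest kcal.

Convert to metric: weight = 246 ÷ 2.2 = 111.8182 kg; height = (6×12 + 2) × 2.54 = 74 × 2.54 = 187.96 cm.
Mifflin-St Jeor (female): BMR = 10(111.8182) + 6.25(187.96) − 5(48) − 161 = 1118.1818 + 1174.75 − 240 − 161 = 1891.9318 kcal/day.

1892 kcal/day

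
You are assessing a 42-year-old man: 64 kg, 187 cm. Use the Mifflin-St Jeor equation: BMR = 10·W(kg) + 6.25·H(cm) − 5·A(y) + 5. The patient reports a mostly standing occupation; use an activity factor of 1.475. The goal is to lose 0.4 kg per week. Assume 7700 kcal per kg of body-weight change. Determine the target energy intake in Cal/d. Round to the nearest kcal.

1926 Cal/d

Mifflin-St Jeor (male): BMR = 10(64) + 6.25(187) − 5(42) + 5 = 640 + 1168.75 − 210 + 5 = 1603.75 kcal/day.
TEE = 1603.75 × 1.475 = 2365.5313 kcal/day.
Required daily deficit = 0.4 × 7700 ÷ 7 = 440 kcal/day.
Target intake = 2365.5313 − 440 = 1925.5313 kcal/day.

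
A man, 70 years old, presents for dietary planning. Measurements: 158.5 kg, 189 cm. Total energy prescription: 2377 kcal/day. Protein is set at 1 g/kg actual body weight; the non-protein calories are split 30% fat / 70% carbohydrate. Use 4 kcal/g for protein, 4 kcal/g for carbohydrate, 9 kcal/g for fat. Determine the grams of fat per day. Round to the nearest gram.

58 g/day

Protein = 1 × 158.5 = 158.5 g → 158.5 × 4 = 634 kcal.
Non-protein calories = 2377 − 634 = 1743 kcal.
Fat: 30% × 1743 = 522.9 kcal; carbohydrate: 1220.1 kcal.
Fat: 522.9 kcal ÷ 9 kcal/g = 58.1 g.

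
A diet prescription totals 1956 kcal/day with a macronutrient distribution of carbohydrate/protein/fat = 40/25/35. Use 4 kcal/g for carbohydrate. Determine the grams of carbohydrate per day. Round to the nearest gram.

196 g/day

Carbohydrate energy = 40% × 1956 = 782.4 kcal.
At 4 kcal/g: 782.4 ÷ 4 = 195.6 g.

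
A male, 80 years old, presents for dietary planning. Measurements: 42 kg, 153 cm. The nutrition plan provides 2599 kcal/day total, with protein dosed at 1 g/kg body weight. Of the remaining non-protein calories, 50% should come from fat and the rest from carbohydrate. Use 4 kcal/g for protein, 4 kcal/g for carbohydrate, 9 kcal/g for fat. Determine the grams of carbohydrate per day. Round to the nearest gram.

304 g/day

Protein = 1 × 42 = 42 g → 42 × 4 = 168 kcal.
Non-protein calories = 2599 − 168 = 2431 kcal.
Fat: 50% × 2431 = 1215.5 kcal; carbohydrate: 1215.5 kcal.
Carbohydrate: 1215.5 kcal ÷ 4 kcal/g = 303.875 g.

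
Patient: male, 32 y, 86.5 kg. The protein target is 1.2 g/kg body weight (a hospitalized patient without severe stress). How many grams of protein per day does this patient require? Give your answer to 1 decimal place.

Protein = 1.2 g/kg × 86.5 kg = 103.8 g/day.

103.8 g/day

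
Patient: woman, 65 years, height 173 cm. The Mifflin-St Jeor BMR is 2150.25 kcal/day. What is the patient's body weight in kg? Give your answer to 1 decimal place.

155.5 kg

2150.25 = 10·W + 6.25(173) − 5(65) − 161
10·W = 2150.25 − 595.25 = 1555, so W = 155.5 kg.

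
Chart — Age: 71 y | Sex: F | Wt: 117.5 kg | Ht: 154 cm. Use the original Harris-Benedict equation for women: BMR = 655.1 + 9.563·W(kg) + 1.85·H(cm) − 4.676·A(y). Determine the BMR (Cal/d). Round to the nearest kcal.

Harris-Benedict: BMR = 655.1 + 9.563(117.5) + 1.85(154) − 4.676(71) = 1731.6565 kcal/day.

1732 Cal/d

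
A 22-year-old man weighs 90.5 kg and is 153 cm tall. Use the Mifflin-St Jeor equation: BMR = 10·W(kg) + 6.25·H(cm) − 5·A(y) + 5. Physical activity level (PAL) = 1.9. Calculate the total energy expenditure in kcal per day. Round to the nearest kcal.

3337 kcal per day

Mifflin-St Jeor (male): BMR = 10(90.5) + 6.25(153) − 5(22) + 5 = 905 + 956.25 − 110 + 5 = 1756.25 kcal/day.
TEE = BMR × activity factor = 1756.25 × 1.9 = 3336.875 kcal/day.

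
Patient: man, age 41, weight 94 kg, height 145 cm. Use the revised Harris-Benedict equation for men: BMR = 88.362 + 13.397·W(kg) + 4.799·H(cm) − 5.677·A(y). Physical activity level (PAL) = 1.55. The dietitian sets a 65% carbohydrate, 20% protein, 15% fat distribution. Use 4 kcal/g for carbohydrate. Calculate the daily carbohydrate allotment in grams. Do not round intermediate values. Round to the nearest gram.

Harris-Benedict: BMR = 88.362 + 13.397(94) + 4.799(145) − 5.677(41) = 1810.778 kcal/day.
TEE = 1810.778 × 1.55 = 2806.7059 kcal/day.
Carbohydrate energy = 65% × 2806.7059 = 1824.3588 kcal.
Carbohydrate = 1824.3588 ÷ 4 kcal/g = 456.0897 g.

456 g/day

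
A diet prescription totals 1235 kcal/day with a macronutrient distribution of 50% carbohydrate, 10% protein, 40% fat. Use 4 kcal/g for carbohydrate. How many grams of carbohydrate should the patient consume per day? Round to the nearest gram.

Carbohydrate energy = 50% × 1235 = 617.5 kcal.
At 4 kcal/g: 617.5 ÷ 4 = 154.375 g.

154 g/day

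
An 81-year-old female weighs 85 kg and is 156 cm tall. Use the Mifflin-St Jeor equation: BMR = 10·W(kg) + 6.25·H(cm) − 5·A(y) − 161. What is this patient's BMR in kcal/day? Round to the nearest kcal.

Mifflin-St Jeor (female): BMR = 10(85) + 6.25(156) − 5(81) − 161 = 850 + 975 − 405 − 161 = 1259 kcal/day.

1259 kcal/day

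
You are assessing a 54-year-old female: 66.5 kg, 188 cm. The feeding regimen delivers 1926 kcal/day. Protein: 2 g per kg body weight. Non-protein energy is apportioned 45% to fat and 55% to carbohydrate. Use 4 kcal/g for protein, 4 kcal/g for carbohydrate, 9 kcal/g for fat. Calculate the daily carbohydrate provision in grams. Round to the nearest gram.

192 g/day

Protein = 2 × 66.5 = 133 g → 133 × 4 = 532 kcal.
Non-protein calories = 1926 − 532 = 1394 kcal.
Fat: 45% × 1394 = 627.3 kcal; carbohydrate: 766.7 kcal.
Carbohydrate: 766.7 kcal ÷ 4 kcal/g = 191.675 g.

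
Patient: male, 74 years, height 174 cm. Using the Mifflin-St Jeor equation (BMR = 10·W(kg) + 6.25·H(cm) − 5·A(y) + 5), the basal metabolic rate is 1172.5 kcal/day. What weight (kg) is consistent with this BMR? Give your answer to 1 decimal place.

1172.5 = 10·W + 6.25(174) − 5(74) + 5
10·W = 1172.5 − 722.5 = 450, so W = 45 kg.

45.0 kg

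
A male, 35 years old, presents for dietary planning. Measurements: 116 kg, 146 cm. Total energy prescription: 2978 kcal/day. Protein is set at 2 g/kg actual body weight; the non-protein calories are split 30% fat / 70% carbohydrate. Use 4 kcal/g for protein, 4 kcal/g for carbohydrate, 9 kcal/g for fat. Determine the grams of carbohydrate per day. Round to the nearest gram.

359 g/day

Protein = 2 × 116 = 232 g → 232 × 4 = 928 kcal.
Non-protein calories = 2978 − 928 = 2050 kcal.
Fat: 30% × 2050 = 615 kcal; carbohydrate: 1435 kcal.
Carbohydrate: 1435 kcal ÷ 4 kcal/g = 358.75 g.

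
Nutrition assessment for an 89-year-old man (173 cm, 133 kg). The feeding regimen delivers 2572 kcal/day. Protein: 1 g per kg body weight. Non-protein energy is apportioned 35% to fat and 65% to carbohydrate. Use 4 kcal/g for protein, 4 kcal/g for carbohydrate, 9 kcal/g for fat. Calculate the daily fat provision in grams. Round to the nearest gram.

79 g/day

Protein = 1 × 133 = 133 g → 133 × 4 = 532 kcal.
Non-protein calories = 2572 − 532 = 2040 kcal.
Fat: 35% × 2040 = 714 kcal; carbohydrate: 1326 kcal.
Fat: 714 kcal ÷ 9 kcal/g = 79.3333 g.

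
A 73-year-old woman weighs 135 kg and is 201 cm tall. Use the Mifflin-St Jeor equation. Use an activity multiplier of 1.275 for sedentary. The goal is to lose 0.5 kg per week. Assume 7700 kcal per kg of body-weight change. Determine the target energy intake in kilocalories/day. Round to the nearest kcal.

Mifflin-St Jeor (female): BMR = 10(135) + 6.25(201) − 5(73) − 161 = 1350 + 1256.25 − 365 − 161 = 2080.25 kcal/day.
TEE = 2080.25 × 1.275 = 2652.3188 kcal/day.
Required daily deficit = 0.5 × 7700 ÷ 7 = 550 kcal/day.
Target intake = 2652.3188 − 550 = 2102.3188 kcal/day.

2102 kilocalories/day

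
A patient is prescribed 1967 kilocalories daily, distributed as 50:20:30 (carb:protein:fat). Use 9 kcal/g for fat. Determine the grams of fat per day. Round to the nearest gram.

Fat energy = 30% × 1967 = 590.1 kcal.
At 9 kcal/g: 590.1 ÷ 9 = 65.5667 g.

66 g/day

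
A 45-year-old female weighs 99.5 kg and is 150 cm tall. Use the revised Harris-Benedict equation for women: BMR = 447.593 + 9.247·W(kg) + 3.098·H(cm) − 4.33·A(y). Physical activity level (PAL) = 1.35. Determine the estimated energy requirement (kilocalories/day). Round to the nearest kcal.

2211 kilocalories/day

Harris-Benedict: BMR = 447.593 + 9.247(99.5) + 3.098(150) − 4.33(45) = 1637.5195 kcal/day.
TEE = BMR × activity factor = 1637.5195 × 1.35 = 2210.6513 kcal/day.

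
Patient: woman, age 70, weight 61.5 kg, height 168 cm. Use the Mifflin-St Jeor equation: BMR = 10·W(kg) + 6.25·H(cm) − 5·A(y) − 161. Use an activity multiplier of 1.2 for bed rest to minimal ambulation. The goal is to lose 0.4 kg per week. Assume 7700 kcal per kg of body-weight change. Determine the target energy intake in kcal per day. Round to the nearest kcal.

945 kcal per day

Mifflin-St Jeor (female): BMR = 10(61.5) + 6.25(168) − 5(70) − 161 = 615 + 1050 − 350 − 161 = 1154 kcal/day.
TEE = 1154 × 1.2 = 1384.8 kcal/day.
Required daily deficit = 0.4 × 7700 ÷ 7 = 440 kcal/day.
Target intake = 1384.8 − 440 = 944.8 kcal/day.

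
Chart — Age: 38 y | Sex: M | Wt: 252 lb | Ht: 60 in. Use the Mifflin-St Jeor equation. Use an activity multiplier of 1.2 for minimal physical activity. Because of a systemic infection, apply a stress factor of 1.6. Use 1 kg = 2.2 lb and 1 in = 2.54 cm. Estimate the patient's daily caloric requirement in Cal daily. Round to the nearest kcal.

3673 Cal daily

Convert to metric: weight = 252 ÷ 2.2 = 114.5455 kg; height = 60 × 2.54 = 152.4 cm.
Mifflin-St Jeor (male): BMR = 10(114.5455) + 6.25(152.4) − 5(38) + 5 = 1145.4545 + 952.5 − 190 + 5 = 1912.9545 kcal/day.
TEE = BMR × activity factor = 1912.9545 × 1.2 = 2295.5455 kcal/day.
Apply stress factor: 2295.5455 × 1.6 = 3672.8727 kcal/day.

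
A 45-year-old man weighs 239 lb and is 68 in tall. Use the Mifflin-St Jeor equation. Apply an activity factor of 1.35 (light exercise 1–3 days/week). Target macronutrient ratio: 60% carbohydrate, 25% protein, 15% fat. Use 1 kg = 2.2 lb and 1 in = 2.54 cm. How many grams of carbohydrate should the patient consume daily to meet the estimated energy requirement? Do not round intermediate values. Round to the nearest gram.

394 g/day

Convert to metric: weight = 239 ÷ 2.2 = 108.6364 kg; height = 68 × 2.54 = 172.72 cm.
Mifflin-St Jeor (male): BMR = 10(108.6364) + 6.25(172.72) − 5(45) + 5 = 1086.3636 + 1079.5 − 225 + 5 = 1945.8636 kcal/day.
TEE = 1945.8636 × 1.35 = 2626.9159 kcal/day.
Carbohydrate energy = 60% × 2626.9159 = 1576.1495 kcal.
Carbohydrate = 1576.1495 ÷ 4 kcal/g = 394.0374 g.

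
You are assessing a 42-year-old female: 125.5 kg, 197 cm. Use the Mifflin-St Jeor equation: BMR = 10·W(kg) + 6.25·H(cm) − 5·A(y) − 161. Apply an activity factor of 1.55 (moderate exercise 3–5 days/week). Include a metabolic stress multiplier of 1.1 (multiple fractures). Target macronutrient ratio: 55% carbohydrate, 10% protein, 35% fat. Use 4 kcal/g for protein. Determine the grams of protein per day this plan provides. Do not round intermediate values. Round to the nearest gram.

Mifflin-St Jeor (female): BMR = 10(125.5) + 6.25(197) − 5(42) − 161 = 1255 + 1231.25 − 210 − 161 = 2115.25 kcal/day.
TEE = 2115.25 × 1.55 = 3278.6375 kcal/day.
With stress factor 1.1: 3278.6375 × 1.1 = 3606.5013 kcal/day.
Protein energy = 10% × 3606.5013 = 360.6501 kcal.
Protein = 360.6501 ÷ 4 kcal/g = 90.1625 g.

90 g/day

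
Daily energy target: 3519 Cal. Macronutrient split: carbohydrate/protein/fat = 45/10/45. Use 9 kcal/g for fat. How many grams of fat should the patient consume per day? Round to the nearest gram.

Fat energy = 45% × 3519 = 1583.55 kcal.
At 9 kcal/g: 1583.55 ÷ 9 = 175.95 g.

176 g/day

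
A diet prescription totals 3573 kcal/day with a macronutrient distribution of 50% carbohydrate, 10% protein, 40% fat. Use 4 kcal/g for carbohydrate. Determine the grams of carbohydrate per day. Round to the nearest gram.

Carbohydrate energy = 50% × 3573 = 1786.5 kcal.
At 4 kcal/g: 1786.5 ÷ 4 = 446.625 g.

447 g/day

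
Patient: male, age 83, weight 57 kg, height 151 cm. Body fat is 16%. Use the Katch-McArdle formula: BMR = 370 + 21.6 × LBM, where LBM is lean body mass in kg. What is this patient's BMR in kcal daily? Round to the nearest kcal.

LBM = 57 × (1 − 0.16) = 47.88 kg. Katch-McArdle: BMR = 370 + 21.6 × 47.88 = 1404.208 kcal/day.

1404 kcal daily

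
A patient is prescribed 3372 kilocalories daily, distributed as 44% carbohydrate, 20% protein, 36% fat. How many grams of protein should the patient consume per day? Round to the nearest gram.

Protein energy = 20% × 3372 = 674.4 kcal.
At 4 kcal/g: 674.4 ÷ 4 = 168.6 g.

169 g/day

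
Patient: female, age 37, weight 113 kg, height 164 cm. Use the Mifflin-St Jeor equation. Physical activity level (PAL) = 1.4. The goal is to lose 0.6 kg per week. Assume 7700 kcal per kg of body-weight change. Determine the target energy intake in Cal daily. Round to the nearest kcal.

Mifflin-St Jeor (female): BMR = 10(113) + 6.25(164) − 5(37) − 161 = 1130 + 1025 − 185 − 161 = 1809 kcal/day.
TEE = 1809 × 1.4 = 2532.6 kcal/day.
Required daily deficit = 0.6 × 7700 ÷ 7 = 660 kcal/day.
Target intake = 2532.6 − 660 = 1872.6 kcal/day.

1873 Cal daily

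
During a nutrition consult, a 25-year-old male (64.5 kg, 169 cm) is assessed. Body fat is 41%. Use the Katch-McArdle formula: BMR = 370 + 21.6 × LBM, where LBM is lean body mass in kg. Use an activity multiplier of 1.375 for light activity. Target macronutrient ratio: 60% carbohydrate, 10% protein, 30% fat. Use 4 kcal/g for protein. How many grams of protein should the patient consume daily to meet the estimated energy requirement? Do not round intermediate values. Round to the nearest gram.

LBM = 64.5 × (1 − 0.41) = 38.055 kg. Katch-McArdle: BMR = 370 + 21.6 × 38.055 = 1191.988 kcal/day.
TEE = 1191.988 × 1.375 = 1638.9835 kcal/day.
Protein energy = 10% × 1638.9835 = 163.8984 kcal.
Protein = 163.8984 ÷ 4 kcal/g = 40.9746 g.

41 g/day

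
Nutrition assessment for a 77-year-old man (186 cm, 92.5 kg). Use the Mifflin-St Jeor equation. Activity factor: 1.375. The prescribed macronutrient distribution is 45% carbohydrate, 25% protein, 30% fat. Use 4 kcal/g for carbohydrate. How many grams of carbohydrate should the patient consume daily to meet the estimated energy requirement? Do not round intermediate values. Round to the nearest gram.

Mifflin-St Jeor (male): BMR = 10(92.5) + 6.25(186) − 5(77) + 5 = 925 + 1162.5 − 385 + 5 = 1707.5 kcal/day.
TEE = 1707.5 × 1.375 = 2347.8125 kcal/day.
Carbohydrate energy = 45% × 2347.8125 = 1056.5156 kcal.
Carbohydrate = 1056.5156 ÷ 4 kcal/g = 264.1289 g.

264 g/day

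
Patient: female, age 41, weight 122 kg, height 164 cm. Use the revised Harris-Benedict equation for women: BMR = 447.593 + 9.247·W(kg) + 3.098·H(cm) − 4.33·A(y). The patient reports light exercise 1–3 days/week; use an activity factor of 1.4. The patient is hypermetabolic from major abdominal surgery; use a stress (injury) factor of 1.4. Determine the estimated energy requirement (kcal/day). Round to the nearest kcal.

Harris-Benedict: BMR = 447.593 + 9.247(122) + 3.098(164) − 4.33(41) = 1906.269 kcal/day.
TEE = BMR × activity factor = 1906.269 × 1.4 = 2668.7766 kcal/day.
Apply stress factor: 2668.7766 × 1.4 = 3736.2872 kcal/day.

3736 kcal/day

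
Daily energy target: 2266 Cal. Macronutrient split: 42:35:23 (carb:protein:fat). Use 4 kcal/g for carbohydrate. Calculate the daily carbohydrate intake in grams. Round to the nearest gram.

238 g/day

Carbohydrate energy = 42% × 2266 = 951.72 kcal.
At 4 kcal/g: 951.72 ÷ 4 = 237.93 g.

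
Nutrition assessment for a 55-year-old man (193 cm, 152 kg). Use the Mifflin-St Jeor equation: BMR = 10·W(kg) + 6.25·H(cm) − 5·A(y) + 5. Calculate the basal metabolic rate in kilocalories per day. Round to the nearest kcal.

2456 kilocalories per day

Mifflin-St Jeor (male): BMR = 10(152) + 6.25(193) − 5(55) + 5 = 1520 + 1206.25 − 275 + 5 = 2456.25 kcal/day.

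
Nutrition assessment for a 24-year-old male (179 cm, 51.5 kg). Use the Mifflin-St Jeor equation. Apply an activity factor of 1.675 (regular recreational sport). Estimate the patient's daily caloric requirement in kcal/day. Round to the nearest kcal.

2544 kcal/day

Mifflin-St Jeor (male): BMR = 10(51.5) + 6.25(179) − 5(24) + 5 = 515 + 1118.75 − 120 + 5 = 1518.75 kcal/day.
TEE = BMR × activity factor = 1518.75 × 1.675 = 2543.9063 kcal/day.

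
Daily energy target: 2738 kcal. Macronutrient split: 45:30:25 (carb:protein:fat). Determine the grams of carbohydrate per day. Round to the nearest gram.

308 g/day

Carbohydrate energy = 45% × 2738 = 1232.1 kcal.
At 4 kcal/g: 1232.1 ÷ 4 = 308.025 g.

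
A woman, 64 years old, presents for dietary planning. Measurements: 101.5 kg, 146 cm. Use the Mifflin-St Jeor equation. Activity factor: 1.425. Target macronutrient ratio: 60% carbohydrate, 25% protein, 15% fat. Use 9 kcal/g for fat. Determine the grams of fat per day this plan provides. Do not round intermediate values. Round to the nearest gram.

34 g/day

Mifflin-St Jeor (female): BMR = 10(101.5) + 6.25(146) − 5(64) − 161 = 1015 + 912.5 − 320 − 161 = 1446.5 kcal/day.
TEE = 1446.5 × 1.425 = 2061.2625 kcal/day.
Fat energy = 15% × 2061.2625 = 309.1894 kcal.
Fat = 309.1894 ÷ 9 kcal/g = 34.3544 g.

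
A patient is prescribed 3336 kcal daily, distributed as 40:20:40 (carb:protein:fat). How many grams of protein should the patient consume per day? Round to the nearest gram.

Protein energy = 20% × 3336 = 667.2 kcal.
At 4 kcal/g: 667.2 ÷ 4 = 166.8 g.

167 g/day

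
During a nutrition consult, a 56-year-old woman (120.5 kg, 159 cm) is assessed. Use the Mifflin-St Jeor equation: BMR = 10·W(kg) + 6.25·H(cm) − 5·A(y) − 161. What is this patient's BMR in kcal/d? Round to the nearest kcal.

Mifflin-St Jeor (female): BMR = 10(120.5) + 6.25(159) − 5(56) − 161 = 1205 + 993.75 − 280 − 161 = 1757.75 kcal/day.

1758 kcal/d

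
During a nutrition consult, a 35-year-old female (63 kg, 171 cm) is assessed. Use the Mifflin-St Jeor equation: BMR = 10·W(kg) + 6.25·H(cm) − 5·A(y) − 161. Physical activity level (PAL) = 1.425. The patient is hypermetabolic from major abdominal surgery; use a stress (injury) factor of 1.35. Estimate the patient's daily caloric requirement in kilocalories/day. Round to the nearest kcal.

Mifflin-St Jeor (female): BMR = 10(63) + 6.25(171) − 5(35) − 161 = 630 + 1068.75 − 175 − 161 = 1362.75 kcal/day.
TEE = BMR × activity factor = 1362.75 × 1.425 = 1941.9188 kcal/day.
Apply stress factor: 1941.9188 × 1.35 = 2621.5903 kcal/day.

2622 kilocalories/day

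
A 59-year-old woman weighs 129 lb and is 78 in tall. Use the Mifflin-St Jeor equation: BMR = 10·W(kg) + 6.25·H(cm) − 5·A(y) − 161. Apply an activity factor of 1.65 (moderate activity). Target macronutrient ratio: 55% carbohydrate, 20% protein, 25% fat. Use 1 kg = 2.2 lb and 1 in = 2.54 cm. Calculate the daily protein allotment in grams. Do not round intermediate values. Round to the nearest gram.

113 g/day

Convert to metric: weight = 129 ÷ 2.2 = 58.6364 kg; height = 78 × 2.54 = 198.12 cm.
Mifflin-St Jeor (female): BMR = 10(58.6364) + 6.25(198.12) − 5(59) − 161 = 586.3636 + 1238.25 − 295 − 161 = 1368.6136 kcal/day.
TEE = 1368.6136 × 1.65 = 2258.2125 kcal/day.
Protein energy = 20% × 2258.2125 = 451.6425 kcal.
Protein = 451.6425 ÷ 4 kcal/g = 112.9106 g.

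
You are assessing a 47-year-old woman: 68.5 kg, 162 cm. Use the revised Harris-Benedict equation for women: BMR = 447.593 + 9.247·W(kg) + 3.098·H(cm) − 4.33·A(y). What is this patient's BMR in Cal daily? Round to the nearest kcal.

1379 Cal daily

Harris-Benedict: BMR = 447.593 + 9.247(68.5) + 3.098(162) − 4.33(47) = 1379.3785 kcal/day.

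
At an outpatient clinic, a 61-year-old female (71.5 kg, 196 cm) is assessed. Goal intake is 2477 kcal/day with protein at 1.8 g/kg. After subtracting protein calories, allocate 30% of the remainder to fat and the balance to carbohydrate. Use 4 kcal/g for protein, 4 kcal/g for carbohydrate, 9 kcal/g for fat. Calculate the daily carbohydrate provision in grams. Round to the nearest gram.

343 g/day

Protein = 1.8 × 71.5 = 128.7 g → 128.7 × 4 = 514.8 kcal.
Non-protein calories = 2477 − 514.8 = 1962.2 kcal.
Fat: 30% × 1962.2 = 588.66 kcal; carbohydrate: 1373.54 kcal.
Carbohydrate: 1373.54 kcal ÷ 4 kcal/g = 343.385 g.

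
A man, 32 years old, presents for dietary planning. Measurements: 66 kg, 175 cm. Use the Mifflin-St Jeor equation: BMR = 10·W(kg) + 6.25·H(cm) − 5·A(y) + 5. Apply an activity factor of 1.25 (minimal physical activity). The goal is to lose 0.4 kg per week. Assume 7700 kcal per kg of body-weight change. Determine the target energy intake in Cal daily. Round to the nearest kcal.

Mifflin-St Jeor (male): BMR = 10(66) + 6.25(175) − 5(32) + 5 = 660 + 1093.75 − 160 + 5 = 1598.75 kcal/day.
TEE = 1598.75 × 1.25 = 1998.4375 kcal/day.
Required daily deficit = 0.4 × 7700 ÷ 7 = 440 kcal/day.
Target intake = 1998.4375 − 440 = 1558.4375 kcal/day.

1558 Cal daily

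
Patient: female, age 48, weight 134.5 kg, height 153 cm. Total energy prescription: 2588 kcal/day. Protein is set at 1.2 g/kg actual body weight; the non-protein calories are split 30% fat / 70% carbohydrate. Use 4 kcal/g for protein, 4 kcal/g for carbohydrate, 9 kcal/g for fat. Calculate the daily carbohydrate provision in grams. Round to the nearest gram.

340 g/day

Protein = 1.2 × 134.5 = 161.4 g → 161.4 × 4 = 645.6 kcal.
Non-protein calories = 2588 − 645.6 = 1942.4 kcal.
Fat: 30% × 1942.4 = 582.72 kcal; carbohydrate: 1359.68 kcal.
Carbohydrate: 1359.68 kcal ÷ 4 kcal/g = 339.92 g.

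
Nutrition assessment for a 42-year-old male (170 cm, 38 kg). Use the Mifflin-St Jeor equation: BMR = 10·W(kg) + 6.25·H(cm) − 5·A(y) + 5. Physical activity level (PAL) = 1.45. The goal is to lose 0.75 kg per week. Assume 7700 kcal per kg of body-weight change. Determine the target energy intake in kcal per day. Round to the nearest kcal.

969 kcal per day

Mifflin-St Jeor (male): BMR = 10(38) + 6.25(170) − 5(42) + 5 = 380 + 1062.5 − 210 + 5 = 1237.5 kcal/day.
TEE = 1237.5 × 1.45 = 1794.375 kcal/day.
Required daily deficit = 0.75 × 7700 ÷ 7 = 825 kcal/day.
Target intake = 1794.375 − 825 = 969.375 kcal/day.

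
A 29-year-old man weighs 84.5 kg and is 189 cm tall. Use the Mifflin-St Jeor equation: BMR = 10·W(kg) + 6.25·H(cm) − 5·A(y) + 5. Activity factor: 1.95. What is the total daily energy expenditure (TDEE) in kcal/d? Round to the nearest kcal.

Mifflin-St Jeor (male): BMR = 10(84.5) + 6.25(189) − 5(29) + 5 = 845 + 1181.25 − 145 + 5 = 1886.25 kcal/day.
TEE = BMR × activity factor = 1886.25 × 1.95 = 3678.1875 kcal/day.

3678 kcal/d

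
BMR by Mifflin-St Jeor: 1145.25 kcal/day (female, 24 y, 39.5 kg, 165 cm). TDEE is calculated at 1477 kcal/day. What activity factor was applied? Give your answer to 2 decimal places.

Activity factor = TEE ÷ BMR = 1477 ÷ 1145.25 = 1.29.

1.29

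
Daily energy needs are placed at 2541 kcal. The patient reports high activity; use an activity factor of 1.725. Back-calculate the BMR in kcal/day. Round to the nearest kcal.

1473 kcal/day

BMR = TEE ÷ activity factor = 2541 ÷ 1.725 = 1473.0435 kcal/day.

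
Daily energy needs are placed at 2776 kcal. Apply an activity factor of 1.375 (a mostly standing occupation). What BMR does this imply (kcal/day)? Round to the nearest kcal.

2019 kcal/day

BMR = TEE ÷ activity factor = 2776 ÷ 1.375 = 2018.9091 kcal/day.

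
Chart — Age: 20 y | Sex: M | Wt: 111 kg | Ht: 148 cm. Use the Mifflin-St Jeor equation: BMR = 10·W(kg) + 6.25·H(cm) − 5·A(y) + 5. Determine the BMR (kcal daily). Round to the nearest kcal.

1940 kcal daily

Mifflin-St Jeor (male): BMR = 10(111) + 6.25(148) − 5(20) + 5 = 1110 + 925 − 100 + 5 = 1940 kcal/day.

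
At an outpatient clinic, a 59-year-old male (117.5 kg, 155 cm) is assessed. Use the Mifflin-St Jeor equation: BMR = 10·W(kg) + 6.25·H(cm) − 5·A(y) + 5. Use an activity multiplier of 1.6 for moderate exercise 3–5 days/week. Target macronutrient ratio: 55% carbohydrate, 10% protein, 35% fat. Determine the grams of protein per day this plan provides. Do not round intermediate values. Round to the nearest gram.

74 g/day

Mifflin-St Jeor (male): BMR = 10(117.5) + 6.25(155) − 5(59) + 5 = 1175 + 968.75 − 295 + 5 = 1853.75 kcal/day.
TEE = 1853.75 × 1.6 = 2966 kcal/day.
Protein energy = 10% × 2966 = 296.6 kcal.
Protein = 296.6 ÷ 4 kcal/g = 74.15 g.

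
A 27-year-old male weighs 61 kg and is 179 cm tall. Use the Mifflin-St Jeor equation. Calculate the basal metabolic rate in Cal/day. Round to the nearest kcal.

Mifflin-St Jeor (male): BMR = 10(61) + 6.25(179) − 5(27) + 5 = 610 + 1118.75 − 135 + 5 = 1598.75 kcal/day.

1599 Cal/day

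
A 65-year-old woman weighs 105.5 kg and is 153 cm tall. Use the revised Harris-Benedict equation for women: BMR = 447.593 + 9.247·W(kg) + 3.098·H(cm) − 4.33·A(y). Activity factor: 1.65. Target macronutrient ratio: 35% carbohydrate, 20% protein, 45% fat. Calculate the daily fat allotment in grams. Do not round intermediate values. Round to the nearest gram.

133 g/day

Harris-Benedict: BMR = 447.593 + 9.247(105.5) + 3.098(153) − 4.33(65) = 1615.6955 kcal/day.
TEE = 1615.6955 × 1.65 = 2665.8976 kcal/day.
Fat energy = 45% × 2665.8976 = 1199.6539 kcal.
Fat = 1199.6539 ÷ 9 kcal/g = 133.2949 g.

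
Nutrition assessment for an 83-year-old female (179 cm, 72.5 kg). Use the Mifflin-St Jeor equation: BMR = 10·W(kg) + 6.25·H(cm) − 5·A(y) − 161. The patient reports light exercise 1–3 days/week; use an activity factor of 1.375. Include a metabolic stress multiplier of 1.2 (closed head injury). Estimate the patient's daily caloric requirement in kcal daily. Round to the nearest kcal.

Mifflin-St Jeor (female): BMR = 10(72.5) + 6.25(179) − 5(83) − 161 = 725 + 1118.75 − 415 − 161 = 1267.75 kcal/day.
TEE = BMR × activity factor = 1267.75 × 1.375 = 1743.1563 kcal/day.
Apply stress factor: 1743.1563 × 1.2 = 2091.7875 kcal/day.

2092 kcal daily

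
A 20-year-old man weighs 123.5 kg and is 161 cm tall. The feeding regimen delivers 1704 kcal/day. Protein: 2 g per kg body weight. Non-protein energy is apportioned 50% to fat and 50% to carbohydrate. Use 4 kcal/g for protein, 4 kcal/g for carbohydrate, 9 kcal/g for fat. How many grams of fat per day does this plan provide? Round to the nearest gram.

40 g/day

Protein = 2 × 123.5 = 247 g → 247 × 4 = 988 kcal.
Non-protein calories = 1704 − 988 = 716 kcal.
Fat: 50% × 716 = 358 kcal; carbohydrate: 358 kcal.
Fat: 358 kcal ÷ 9 kcal/g = 39.7778 g.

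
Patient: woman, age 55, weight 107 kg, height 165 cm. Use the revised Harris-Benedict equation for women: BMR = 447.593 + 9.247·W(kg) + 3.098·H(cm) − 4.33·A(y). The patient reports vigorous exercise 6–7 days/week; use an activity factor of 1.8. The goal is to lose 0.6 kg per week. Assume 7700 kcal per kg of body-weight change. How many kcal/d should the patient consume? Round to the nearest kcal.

2418 kcal/d

Harris-Benedict: BMR = 447.593 + 9.247(107) + 3.098(165) − 4.33(55) = 1710.042 kcal/day.
TEE = 1710.042 × 1.8 = 3078.0756 kcal/day.
Required daily deficit = 0.6 × 7700 ÷ 7 = 660 kcal/day.
Target intake = 3078.0756 − 660 = 2418.0756 kcal/day.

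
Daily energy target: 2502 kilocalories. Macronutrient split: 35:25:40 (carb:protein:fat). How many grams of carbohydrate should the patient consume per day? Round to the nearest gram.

219 g/day

Carbohydrate energy = 35% × 2502 = 875.7 kcal.
At 4 kcal/g: 875.7 ÷ 4 = 218.925 g.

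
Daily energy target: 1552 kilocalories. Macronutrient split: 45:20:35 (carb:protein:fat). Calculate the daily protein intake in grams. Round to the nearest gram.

78 g/day

Protein energy = 20% × 1552 = 310.4 kcal.
At 4 kcal/g: 310.4 ÷ 4 = 77.6 g.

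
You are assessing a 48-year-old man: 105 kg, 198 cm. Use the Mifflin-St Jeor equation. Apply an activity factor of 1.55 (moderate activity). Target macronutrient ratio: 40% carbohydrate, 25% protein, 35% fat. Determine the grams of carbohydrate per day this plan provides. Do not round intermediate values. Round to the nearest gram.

318 g/day

Mifflin-St Jeor (male): BMR = 10(105) + 6.25(198) − 5(48) + 5 = 1050 + 1237.5 − 240 + 5 = 2052.5 kcal/day.
TEE = 2052.5 × 1.55 = 3181.375 kcal/day.
Carbohydrate energy = 40% × 3181.375 = 1272.55 kcal.
Carbohydrate = 1272.55 ÷ 4 kcal/g = 318.1375 g.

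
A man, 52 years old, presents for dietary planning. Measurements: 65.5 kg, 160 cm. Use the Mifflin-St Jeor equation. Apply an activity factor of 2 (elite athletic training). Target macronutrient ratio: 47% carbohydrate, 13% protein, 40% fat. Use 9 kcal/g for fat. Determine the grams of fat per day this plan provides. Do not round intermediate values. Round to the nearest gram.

124 g/day

Mifflin-St Jeor (male): BMR = 10(65.5) + 6.25(160) − 5(52) + 5 = 655 + 1000 − 260 + 5 = 1400 kcal/day.
TEE = 1400 × 2 = 2800 kcal/day.
Fat energy = 40% × 2800 = 1120 kcal.
Fat = 1120 ÷ 9 kcal/g = 124.4444 g.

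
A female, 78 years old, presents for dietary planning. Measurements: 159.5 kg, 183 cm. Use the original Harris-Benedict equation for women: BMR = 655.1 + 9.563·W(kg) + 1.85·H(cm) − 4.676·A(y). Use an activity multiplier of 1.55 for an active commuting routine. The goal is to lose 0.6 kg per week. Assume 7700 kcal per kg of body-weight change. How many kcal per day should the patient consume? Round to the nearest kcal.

2679 kcal per day

Harris-Benedict: BMR = 655.1 + 9.563(159.5) + 1.85(183) − 4.676(78) = 2154.2205 kcal/day.
TEE = 2154.2205 × 1.55 = 3339.0418 kcal/day.
Required daily deficit = 0.6 × 7700 ÷ 7 = 660 kcal/day.
Target intake = 3339.0418 − 660 = 2679.0418 kcal/day.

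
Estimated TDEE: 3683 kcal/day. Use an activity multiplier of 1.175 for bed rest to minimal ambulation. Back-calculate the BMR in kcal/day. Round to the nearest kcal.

BMR = TEE ÷ activity factor = 3683 ÷ 1.175 = 3134.4681 kcal/day.

3134 kcal/day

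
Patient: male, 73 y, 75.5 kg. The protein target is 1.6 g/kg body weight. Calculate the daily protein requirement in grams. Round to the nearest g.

Protein = 1.6 g/kg × 75.5 kg = 120.8 g/day.

121 g/day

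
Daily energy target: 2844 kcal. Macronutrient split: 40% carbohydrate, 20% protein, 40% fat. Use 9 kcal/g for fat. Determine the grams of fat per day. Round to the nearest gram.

Fat energy = 40% × 2844 = 1137.6 kcal.
At 9 kcal/g: 1137.6 ÷ 9 = 126.4 g.

126 g/day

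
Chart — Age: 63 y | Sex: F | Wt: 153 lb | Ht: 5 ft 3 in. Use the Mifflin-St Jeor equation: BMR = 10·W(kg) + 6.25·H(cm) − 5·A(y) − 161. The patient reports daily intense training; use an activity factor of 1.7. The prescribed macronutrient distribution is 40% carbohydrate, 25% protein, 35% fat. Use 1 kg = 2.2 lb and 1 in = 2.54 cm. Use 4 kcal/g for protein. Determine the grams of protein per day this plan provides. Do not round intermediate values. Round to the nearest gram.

Convert to metric: weight = 153 ÷ 2.2 = 69.5455 kg; height = (5×12 + 3) × 2.54 = 63 × 2.54 = 160.02 cm.
Mifflin-St Jeor (female): BMR = 10(69.5455) + 6.25(160.02) − 5(63) − 161 = 695.4545 + 1000.125 − 315 − 161 = 1219.5795 kcal/day.
TEE = 1219.5795 × 1.7 = 2073.2852 kcal/day.
Protein energy = 25% × 2073.2852 = 518.3213 kcal.
Protein = 518.3213 ÷ 4 kcal/g = 129.5803 g.

130 g/day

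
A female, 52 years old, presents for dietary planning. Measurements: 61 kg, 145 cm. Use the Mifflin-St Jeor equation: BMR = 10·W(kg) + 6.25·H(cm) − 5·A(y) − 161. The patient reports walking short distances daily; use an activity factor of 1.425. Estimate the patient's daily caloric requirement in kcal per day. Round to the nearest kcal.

Mifflin-St Jeor (female): BMR = 10(61) + 6.25(145) − 5(52) − 161 = 610 + 906.25 − 260 − 161 = 1095.25 kcal/day.
TEE = BMR × activity factor = 1095.25 × 1.425 = 1560.7313 kcal/day.

1561 kcal per day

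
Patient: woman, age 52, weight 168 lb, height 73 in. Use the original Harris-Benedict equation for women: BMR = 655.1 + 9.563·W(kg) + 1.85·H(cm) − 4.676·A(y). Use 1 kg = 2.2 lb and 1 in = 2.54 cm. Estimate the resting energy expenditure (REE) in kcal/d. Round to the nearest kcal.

1485 kcal/d

Convert to metric: weight = 168 ÷ 2.2 = 76.3636 kg; height = 73 × 2.54 = 185.42 cm.
Harris-Benedict: BMR = 655.1 + 9.563(76.3636) + 1.85(185.42) − 4.676(52) = 1485.2405 kcal/day.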